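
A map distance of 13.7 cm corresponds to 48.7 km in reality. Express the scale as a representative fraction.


ground = 48.7 km = 4870000 cm; RF denominator = ground / map = 4870000 / 13.7 ≈ 355474; RF = 1:355474

1:355474


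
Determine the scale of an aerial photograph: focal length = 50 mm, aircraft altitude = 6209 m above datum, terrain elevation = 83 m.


scale = f / (H - h) = 50 mm / 6126 m = 50 / 6126000 = 1:122520

1:122520


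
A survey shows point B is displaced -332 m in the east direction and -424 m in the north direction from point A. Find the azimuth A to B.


az = atan2(-332, -424) = -141.9 deg
adjusted to 0-360: 218.1 degrees

218.1 degrees


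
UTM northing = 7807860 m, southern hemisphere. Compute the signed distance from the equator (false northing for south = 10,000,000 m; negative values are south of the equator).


For southern: actual = 7807860 - 10000000 = -2192140 m

-2192140 m


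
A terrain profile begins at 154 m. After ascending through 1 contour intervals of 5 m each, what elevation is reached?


elevation = 154 + 1 * 5 = 159 m

159 m


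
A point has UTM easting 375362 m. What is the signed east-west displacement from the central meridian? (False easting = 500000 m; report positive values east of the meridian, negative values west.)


displacement = 375362 - 500000 = -124638 m

-124638 m


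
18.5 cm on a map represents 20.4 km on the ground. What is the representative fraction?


ground = 20.4 km = 2040000 cm; RF denominator = ground / map = 2040000 / 18.5 ≈ 110270; RF = 1:110270

1:110270


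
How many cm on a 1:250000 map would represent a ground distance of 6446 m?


map_cm = 6446 * 100 / 250000 = 2.5784 cm ≈ 2.58 cm

2.58 cm


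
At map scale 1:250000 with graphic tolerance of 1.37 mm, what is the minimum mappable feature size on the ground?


ground = 1.37 mm * 250000 / 1000 = 342.5 m

342.5 m


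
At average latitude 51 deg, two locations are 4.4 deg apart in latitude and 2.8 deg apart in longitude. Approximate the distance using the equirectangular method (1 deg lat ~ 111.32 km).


dlat_km = 4.4 * 111.32 = 489.808
dlon_km = 2.8 * 111.32 * cos(51) ≈ 196.157
dist = sqrt(489.808^2 + 196.157^2) ≈ 527.6 km

527.6 km


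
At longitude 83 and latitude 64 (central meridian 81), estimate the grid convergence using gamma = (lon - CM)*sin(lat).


gamma = (83 - 81) * sin(64) = 2 * 0.898794 = 1.798 degrees

1.798 degrees


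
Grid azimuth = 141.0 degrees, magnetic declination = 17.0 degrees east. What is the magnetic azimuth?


magnetic azimuth = grid azimuth - declination (east +ve)
mag_az = 141.0 - 17.0 = 124.0 degrees

124.0 degrees


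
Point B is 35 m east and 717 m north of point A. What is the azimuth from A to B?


az = atan2(35, 717) = 2.8 deg
adjusted to 0-360: 2.8 degrees

2.8 degrees


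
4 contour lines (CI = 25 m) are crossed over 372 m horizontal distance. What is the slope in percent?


elevation change = 4 * 25 = 100 m
slope = 100 / 372 * 100 = 26.9%

26.9%


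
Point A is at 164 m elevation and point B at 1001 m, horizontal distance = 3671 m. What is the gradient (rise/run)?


gradient = (1001 - 164) / 3671 = 837 / 3671 = 0.228

0.228


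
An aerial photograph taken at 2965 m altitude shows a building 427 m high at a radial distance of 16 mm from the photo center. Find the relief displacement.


d = h * r / H = 427 * 16 / 2965 = 2.3 mm

2.3 mm


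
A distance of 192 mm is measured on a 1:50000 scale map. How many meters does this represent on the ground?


ground = 192 mm * 50000 / 1000 = 9600.0 m

9600.0 m


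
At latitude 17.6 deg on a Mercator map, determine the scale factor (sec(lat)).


SF = 1 / cos(17.6) = 1 / 0.953191 = 1.049

1.049


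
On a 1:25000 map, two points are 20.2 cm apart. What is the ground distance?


ground = 20.2 cm * 25000 / 100 = 5050.0 m = 5.05 km

5.05 km


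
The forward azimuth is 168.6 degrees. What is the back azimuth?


back azimuth = (168.6 + 180) mod 360 = 348.6 degrees

348.6 degrees


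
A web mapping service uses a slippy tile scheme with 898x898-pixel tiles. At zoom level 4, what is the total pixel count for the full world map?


tiles per axis = 2^4 = 16
total tiles = 16^2 = 256
pixels per axis = 16 * 898 = 14368
total pixels = 14368^2 = 206439424

206439424 pixels


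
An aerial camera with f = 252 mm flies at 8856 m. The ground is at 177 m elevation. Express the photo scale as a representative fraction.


scale = f / (H - h) = 252 mm / 8679 m = 252 / 8679000 = 1:34440

1:34440


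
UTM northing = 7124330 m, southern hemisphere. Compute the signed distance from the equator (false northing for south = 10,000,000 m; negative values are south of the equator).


For southern: actual = 7124330 - 10000000 = -2875670 m

-2875670 m


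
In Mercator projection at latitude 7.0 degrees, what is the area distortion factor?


area_distortion = 1/cos^2(7.0) = 1.015

1.015


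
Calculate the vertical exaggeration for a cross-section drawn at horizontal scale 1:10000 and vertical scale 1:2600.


VE = horizontal_scale / vertical_scale = 10000 / 2600 ≈ 3.8

3.8x


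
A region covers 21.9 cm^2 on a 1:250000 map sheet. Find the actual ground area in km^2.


ground_area = 21.9 * (250000/100)^2 = 136875000.0 m^2 = 136.875 km^2

136.875 km^2


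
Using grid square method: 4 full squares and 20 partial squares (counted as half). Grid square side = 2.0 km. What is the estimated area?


effective squares = 4 + 20 * 0.5 = 14.0
area = 14.0 * 4.0 = 56.0 km^2

56.0 km^2


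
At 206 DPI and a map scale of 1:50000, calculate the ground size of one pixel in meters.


pixel_cm = 2.54 / 206 ≈ 0.01233 cm
ground = pixel_cm * 50000 / 100 = 2.54 * 50000 / (206 * 100) = 127000 / 20600 ≈ 6.17 m

6.17 m


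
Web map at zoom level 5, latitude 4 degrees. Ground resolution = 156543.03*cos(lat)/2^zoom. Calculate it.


res = 156543.03 * cos(4) / 2^5 = 156543.03 * 0.99756405 / 32 = 4880.05 m/pixel

4880.05 m/pixel


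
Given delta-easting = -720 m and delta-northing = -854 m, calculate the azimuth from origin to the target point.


az = atan2(-720, -854) = -139.9 deg
adjusted to 0-360: 220.1 degrees

220.1 degrees


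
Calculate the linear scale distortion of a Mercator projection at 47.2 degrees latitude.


SF = 1 / cos(47.2) = 1 / 0.679441 = 1.472

1.472


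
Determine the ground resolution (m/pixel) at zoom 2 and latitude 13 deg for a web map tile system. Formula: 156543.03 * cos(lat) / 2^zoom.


res = 156543.03 * cos(13) / 2^2 = 156543.03 * 0.97437006 / 4 = 38132.71 m/pixel

38132.71 m/pixel


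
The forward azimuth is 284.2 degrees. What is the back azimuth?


back azimuth = (284.2 + 180) mod 360 = 104.2 degrees

104.2 degrees


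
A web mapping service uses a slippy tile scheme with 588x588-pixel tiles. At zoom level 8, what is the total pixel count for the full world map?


tiles per axis = 2^8 = 256
total tiles = 256^2 = 65536
pixels per axis = 256 * 588 = 150528
total pixels = 150528^2 = 22658678784

22658678784 pixels


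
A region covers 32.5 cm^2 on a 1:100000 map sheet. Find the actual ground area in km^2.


ground_area = 32.5 * (100000/100)^2 = 32500000.0 m^2 = 32.5 km^2

32.5 km^2


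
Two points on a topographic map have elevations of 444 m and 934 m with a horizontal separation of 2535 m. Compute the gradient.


gradient = (934 - 444) / 2535 = 490 / 2535 = 0.1933

0.1933


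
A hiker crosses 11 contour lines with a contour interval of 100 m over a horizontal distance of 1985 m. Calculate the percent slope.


elevation change = 11 * 100 = 1100 m
slope = 1100 / 1985 * 100 = 55.4%

55.4%


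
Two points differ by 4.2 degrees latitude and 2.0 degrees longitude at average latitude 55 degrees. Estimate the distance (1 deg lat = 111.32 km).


dlat_km = 4.2 * 111.32 = 467.544
dlon_km = 2.0 * 111.32 * cos(55) ≈ 127.701
dist = sqrt(467.544^2 + 127.701^2) ≈ 484.7 km

484.7 km


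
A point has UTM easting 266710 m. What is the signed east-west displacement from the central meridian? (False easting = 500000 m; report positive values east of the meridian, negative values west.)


displacement = 266710 - 500000 = -233290 m

-233290 m


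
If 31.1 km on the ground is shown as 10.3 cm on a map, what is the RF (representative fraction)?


ground = 31.1 km = 3110000 cm; RF denominator = ground / map = 3110000 / 10.3 ≈ 301942; RF = 1:301942

1:301942


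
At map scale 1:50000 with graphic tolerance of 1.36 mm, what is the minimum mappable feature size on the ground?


ground = 1.36 mm * 50000 / 1000 = 68.0 m

68.0 m


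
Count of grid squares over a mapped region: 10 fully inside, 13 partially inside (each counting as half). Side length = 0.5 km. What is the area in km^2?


effective squares = 10 + 13 * 0.5 = 16.5
area = 16.5 * 0.25 = 4.125 km^2

4.125 km^2


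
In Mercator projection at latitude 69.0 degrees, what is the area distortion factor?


area_distortion = 1/cos^2(69.0) = 7.786

7.786


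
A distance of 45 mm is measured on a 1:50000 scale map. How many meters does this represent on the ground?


ground = 45 mm * 50000 / 1000 = 2250.0 m

2250.0 m


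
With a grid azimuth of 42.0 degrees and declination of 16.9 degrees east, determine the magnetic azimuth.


magnetic azimuth = grid azimuth - declination (east +ve)
mag_az = 42.0 - 16.9 = 25.1 degrees

25.1 degrees


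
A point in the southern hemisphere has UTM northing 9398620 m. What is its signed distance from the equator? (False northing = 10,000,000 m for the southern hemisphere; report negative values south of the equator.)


For southern: actual = 9398620 - 10000000 = -601380 m

-601380 m


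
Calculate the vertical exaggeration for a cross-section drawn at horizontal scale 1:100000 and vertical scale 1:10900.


VE = horizontal_scale / vertical_scale = 100000 / 10900 ≈ 9.2

9.2x


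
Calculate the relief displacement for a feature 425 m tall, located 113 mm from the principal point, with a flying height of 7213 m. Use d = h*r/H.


d = h * r / H = 425 * 113 / 7213 = 6.66 mm

6.66 mm


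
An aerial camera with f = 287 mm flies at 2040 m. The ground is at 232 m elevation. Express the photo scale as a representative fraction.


scale = f / (H - h) = 287 mm / 1808 m = 287 / 1808000 = 1:6300

1:6300


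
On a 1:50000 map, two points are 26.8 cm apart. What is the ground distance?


ground = 26.8 cm * 50000 / 100 = 13400.0 m = 13.4 km

13.4 km


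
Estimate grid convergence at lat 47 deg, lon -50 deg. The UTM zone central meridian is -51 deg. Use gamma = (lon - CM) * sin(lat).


gamma = (-50 - -51) * sin(47) = 1 * 0.731354 = 0.731 degrees

0.731 degrees


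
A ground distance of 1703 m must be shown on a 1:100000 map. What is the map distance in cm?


map_cm = 1703 * 100 / 100000 = 1.703 cm ≈ 1.7 cm

1.7 cm


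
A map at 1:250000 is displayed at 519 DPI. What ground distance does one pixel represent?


pixel_cm = 2.54 / 519 ≈ 0.004894 cm
ground = pixel_cm * 250000 / 100 = 2.54 * 250000 / (519 * 100) = 635000 / 51900 ≈ 12.24 m

12.24 m


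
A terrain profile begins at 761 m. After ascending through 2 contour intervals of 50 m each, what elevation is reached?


elevation = 761 + 2 * 50 = 861 m

861 m


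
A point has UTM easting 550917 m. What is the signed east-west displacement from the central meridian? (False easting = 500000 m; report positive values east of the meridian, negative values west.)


displacement = 550917 - 500000 = 50917 m

50917 m


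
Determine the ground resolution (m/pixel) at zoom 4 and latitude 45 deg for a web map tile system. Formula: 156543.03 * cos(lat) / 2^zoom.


res = 156543.03 * cos(45) / 2^4 = 156543.03 * 0.70710678 / 16 = 6918.29 m/pixel

6918.29 m/pixel


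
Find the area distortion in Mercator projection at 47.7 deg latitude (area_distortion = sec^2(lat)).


area_distortion = 1/cos^2(47.7) = 2.208

2.208


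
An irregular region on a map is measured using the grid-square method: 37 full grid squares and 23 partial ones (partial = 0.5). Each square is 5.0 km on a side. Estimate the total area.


effective squares = 37 + 23 * 0.5 = 48.5
area = 48.5 * 25.0 = 1212.5 km^2

1212.5 km^2


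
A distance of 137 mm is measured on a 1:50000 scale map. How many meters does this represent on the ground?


ground = 137 mm * 50000 / 1000 = 6850.0 m

6850.0 m


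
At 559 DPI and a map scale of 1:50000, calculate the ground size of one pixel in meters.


pixel_cm = 2.54 / 559 ≈ 0.004544 cm
ground = pixel_cm * 50000 / 100 = 2.54 * 50000 / (559 * 100) = 127000 / 55900 ≈ 2.27 m

2.27 m


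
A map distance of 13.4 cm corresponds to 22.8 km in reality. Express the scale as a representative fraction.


ground = 22.8 km = 2280000 cm; RF denominator = ground / map = 2280000 / 13.4 ≈ 170149; RF = 1:170149

1:170149


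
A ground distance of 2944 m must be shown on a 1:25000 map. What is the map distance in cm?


map_cm = 2944 * 100 / 25000 = 11.776 cm ≈ 11.78 cm

11.78 cm


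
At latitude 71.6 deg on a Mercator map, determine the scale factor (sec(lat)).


SF = 1 / cos(71.6) = 1 / 0.315649 = 3.168

3.168


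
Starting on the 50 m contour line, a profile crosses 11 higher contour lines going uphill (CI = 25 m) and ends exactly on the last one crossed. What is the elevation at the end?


elevation = 50 + 11 * 25 = 325 m

325 m


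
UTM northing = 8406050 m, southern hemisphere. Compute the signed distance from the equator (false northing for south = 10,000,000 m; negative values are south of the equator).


For southern: actual = 8406050 - 10000000 = -1593950 m

-1593950 m


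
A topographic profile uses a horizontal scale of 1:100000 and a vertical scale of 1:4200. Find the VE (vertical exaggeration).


VE = horizontal_scale / vertical_scale = 100000 / 4200 ≈ 23.8

23.8x


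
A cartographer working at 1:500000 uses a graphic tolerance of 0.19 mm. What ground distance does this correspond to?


ground = 0.19 mm * 500000 / 1000 = 95.0 m

95.0 m


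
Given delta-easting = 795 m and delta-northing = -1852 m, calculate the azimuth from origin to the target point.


az = atan2(795, -1852) = 156.8 deg
adjusted to 0-360: 156.8 degrees

156.8 degrees


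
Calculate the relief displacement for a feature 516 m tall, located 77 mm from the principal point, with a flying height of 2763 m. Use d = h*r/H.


d = h * r / H = 516 * 77 / 2763 = 14.38 mm

14.38 mm


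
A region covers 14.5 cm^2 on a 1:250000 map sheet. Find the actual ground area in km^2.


ground_area = 14.5 * (250000/100)^2 = 90625000.0 m^2 = 90.625 km^2

90.625 km^2


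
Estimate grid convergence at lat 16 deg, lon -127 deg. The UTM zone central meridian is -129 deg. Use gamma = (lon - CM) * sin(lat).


gamma = (-127 - -129) * sin(16) = 2 * 0.275637 = 0.551 degrees

0.551 degrees


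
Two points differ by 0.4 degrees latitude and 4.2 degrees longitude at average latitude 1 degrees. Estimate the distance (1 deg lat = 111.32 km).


dlat_km = 0.4 * 111.32 = 44.528
dlon_km = 4.2 * 111.32 * cos(1) ≈ 467.473
dist = sqrt(44.528^2 + 467.473^2) ≈ 469.6 km

469.6 km


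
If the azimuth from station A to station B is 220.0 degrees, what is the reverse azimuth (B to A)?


back azimuth = (220.0 + 180) mod 360 = 40.0 degrees

40.0 degrees


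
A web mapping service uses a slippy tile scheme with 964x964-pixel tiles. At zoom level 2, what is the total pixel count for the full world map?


tiles per axis = 2^2 = 4
total tiles = 4^2 = 16
pixels per axis = 4 * 964 = 3856
total pixels = 3856^2 = 14868736

14868736 pixels


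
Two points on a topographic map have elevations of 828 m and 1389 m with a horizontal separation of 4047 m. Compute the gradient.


gradient = (1389 - 828) / 4047 = 561 / 4047 = 0.1386

0.1386


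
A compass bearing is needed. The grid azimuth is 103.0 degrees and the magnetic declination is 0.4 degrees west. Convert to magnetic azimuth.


magnetic azimuth = grid azimuth - declination (east +ve)
mag_az = 103.0 - -0.4 = 103.4 degrees

103.4 degrees


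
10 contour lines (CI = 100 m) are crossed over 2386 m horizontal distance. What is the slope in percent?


elevation change = 10 * 100 = 1000 m
slope = 1000 / 2386 * 100 = 41.9%

41.9%


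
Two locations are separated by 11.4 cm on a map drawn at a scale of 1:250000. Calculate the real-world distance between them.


ground = 11.4 cm * 250000 / 100 = 28500.0 m = 28.5 km

28.5 km


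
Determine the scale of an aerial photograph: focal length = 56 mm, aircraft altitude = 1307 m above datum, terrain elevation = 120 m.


scale = f / (H - h) = 56 mm / 1187 m = 56 / 1187000 = 1:21196

1:21196


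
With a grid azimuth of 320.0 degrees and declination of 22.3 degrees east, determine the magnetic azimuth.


magnetic azimuth = grid azimuth - declination (east +ve)
mag_az = 320.0 - 22.3 = 297.7 degrees

297.7 degrees


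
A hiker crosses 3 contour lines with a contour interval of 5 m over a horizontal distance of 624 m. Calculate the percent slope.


elevation change = 3 * 5 = 15 m
slope = 15 / 624 * 100 = 2.4%

2.4%


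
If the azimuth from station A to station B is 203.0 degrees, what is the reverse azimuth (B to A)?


back azimuth = (203.0 + 180) mod 360 = 23.0 degrees

23.0 degrees


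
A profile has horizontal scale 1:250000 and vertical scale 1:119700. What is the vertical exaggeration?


VE = horizontal_scale / vertical_scale = 250000 / 119700 ≈ 2.1

2.1x


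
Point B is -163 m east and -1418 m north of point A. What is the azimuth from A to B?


az = atan2(-163, -1418) = -173.4 deg
adjusted to 0-360: 186.6 degrees

186.6 degrees


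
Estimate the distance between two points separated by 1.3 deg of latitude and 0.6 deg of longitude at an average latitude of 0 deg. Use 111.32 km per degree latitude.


dlat_km = 1.3 * 111.32 = 144.716
dlon_km = 0.6 * 111.32 * cos(0) ≈ 66.792
dist = sqrt(144.716^2 + 66.792^2) ≈ 159.4 km

159.4 km


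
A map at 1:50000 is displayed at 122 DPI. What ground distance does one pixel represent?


pixel_cm = 2.54 / 122 ≈ 0.02082 cm
ground = pixel_cm * 50000 / 100 = 2.54 * 50000 / (122 * 100) = 127000 / 12200 ≈ 10.41 m

10.41 m


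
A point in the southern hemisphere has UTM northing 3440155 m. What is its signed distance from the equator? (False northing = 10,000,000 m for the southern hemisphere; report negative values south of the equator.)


For southern: actual = 3440155 - 10000000 = -6559845 m

-6559845 m


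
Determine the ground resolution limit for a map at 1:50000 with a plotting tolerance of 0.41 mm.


ground = 0.41 mm * 50000 / 1000 = 20.5 m

20.5 m


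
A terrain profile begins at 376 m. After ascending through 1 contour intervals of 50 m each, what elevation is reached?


elevation = 376 + 1 * 50 = 426 m

426 m


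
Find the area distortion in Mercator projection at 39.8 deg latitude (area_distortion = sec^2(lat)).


area_distortion = 1/cos^2(39.8) = 1.694

1.694


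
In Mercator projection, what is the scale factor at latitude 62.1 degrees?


SF = 1 / cos(62.1) = 1 / 0.46793 = 2.137

2.137


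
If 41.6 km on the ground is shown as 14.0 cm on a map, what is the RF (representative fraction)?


ground = 41.6 km = 4160000 cm; RF denominator = ground / map = 4160000 / 14.0 ≈ 297143; RF = 1:297143

1:297143


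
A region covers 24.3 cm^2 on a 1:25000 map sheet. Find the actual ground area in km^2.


ground_area = 24.3 * (25000/100)^2 = 1518750.0 m^2 = 1.51875 km^2 ≈ 1.519 km^2

1.519 km^2


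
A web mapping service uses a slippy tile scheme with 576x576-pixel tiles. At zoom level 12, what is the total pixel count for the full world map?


tiles per axis = 2^12 = 4096
total tiles = 4096^2 = 16777216
pixels per axis = 4096 * 576 = 2359296
total pixels = 2359296^2 = 5566277615616

5566277615616 pixels


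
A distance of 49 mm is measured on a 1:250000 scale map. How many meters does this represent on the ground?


ground = 49 mm * 250000 / 1000 = 12250.0 m

12250.0 m


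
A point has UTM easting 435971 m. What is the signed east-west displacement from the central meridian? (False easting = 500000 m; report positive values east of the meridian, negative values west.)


displacement = 435971 - 500000 = -64029 m

-64029 m


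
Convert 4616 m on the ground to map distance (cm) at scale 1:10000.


map_cm = 4616 * 100 / 10000 = 46.16 cm

46.16 cm


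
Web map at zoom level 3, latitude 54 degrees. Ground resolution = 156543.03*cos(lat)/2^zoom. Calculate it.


res = 156543.03 * cos(54) / 2^3 = 156543.03 * 0.58778525 / 8 = 11501.71 m/pixel

11501.71 m/pixel


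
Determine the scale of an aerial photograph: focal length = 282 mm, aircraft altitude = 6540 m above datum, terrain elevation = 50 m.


scale = f / (H - h) = 282 mm / 6490 m = 282 / 6490000 = 1:23014

1:23014


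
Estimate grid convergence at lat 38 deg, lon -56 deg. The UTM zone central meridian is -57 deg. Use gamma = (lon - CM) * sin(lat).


gamma = (-56 - -57) * sin(38) = 1 * 0.615661 = 0.616 degrees

0.616 degrees


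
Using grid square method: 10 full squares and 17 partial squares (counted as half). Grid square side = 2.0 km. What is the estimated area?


effective squares = 10 + 17 * 0.5 = 18.5
area = 18.5 * 4.0 = 74.0 km^2

74.0 km^2


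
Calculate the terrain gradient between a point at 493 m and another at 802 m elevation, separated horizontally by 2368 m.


gradient = (802 - 493) / 2368 = 309 / 2368 = 0.1305

0.1305


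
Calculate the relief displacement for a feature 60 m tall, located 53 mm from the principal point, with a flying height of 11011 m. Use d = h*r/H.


d = h * r / H = 60 * 53 / 11011 = 0.29 mm

0.29 mm


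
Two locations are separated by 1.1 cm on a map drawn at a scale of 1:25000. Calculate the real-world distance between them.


ground = 1.1 cm * 25000 / 100 = 275.0 m

275.0 m


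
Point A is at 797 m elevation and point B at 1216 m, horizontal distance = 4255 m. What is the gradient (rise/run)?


gradient = (1216 - 797) / 4255 = 419 / 4255 = 0.0985

0.0985


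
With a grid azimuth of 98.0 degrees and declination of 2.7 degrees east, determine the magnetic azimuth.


magnetic azimuth = grid azimuth - declination (east +ve)
mag_az = 98.0 - 2.7 = 95.3 degrees

95.3 degrees


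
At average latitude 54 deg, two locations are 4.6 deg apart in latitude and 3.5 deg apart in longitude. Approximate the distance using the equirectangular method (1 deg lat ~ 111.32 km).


dlat_km = 4.6 * 111.32 = 512.072
dlon_km = 3.5 * 111.32 * cos(54) ≈ 229.013
dist = sqrt(512.072^2 + 229.013^2) ≈ 560.9 km

560.9 km


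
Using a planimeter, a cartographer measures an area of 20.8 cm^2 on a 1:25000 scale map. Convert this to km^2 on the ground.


ground_area = 20.8 * (25000/100)^2 = 1300000.0 m^2 = 1.3 km^2

1.3 km^2


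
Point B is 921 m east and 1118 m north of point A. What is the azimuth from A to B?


az = atan2(921, 1118) = 39.5 deg
adjusted to 0-360: 39.5 degrees

39.5 degrees


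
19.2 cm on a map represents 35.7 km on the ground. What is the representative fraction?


ground = 35.7 km = 3570000 cm; RF denominator = ground / map = 3570000 / 19.2 ≈ 185938; RF = 1:185938

1:185938


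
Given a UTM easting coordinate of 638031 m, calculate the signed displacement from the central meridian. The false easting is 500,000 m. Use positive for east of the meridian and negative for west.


displacement = 638031 - 500000 = 138031 m

138031 m


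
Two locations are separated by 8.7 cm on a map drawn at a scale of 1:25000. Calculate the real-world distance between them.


ground = 8.7 cm * 25000 / 100 = 2175.0 m = 2.175 km

2.175 km


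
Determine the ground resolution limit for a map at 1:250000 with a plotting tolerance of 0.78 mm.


ground = 0.78 mm * 250000 / 1000 = 195.0 m

195.0 m


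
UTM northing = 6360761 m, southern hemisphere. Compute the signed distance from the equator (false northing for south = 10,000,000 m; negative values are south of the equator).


For southern: actual = 6360761 - 10000000 = -3639239 m

-3639239 m


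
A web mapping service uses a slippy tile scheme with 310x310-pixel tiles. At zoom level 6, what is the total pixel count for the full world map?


tiles per axis = 2^6 = 64
total tiles = 64^2 = 4096
pixels per axis = 64 * 310 = 19840
total pixels = 19840^2 = 393625600

393625600 pixels


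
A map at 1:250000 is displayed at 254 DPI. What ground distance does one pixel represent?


pixel_cm = 2.54 / 254 = 0.01 cm
ground = pixel_cm * 250000 / 100 = 2.54 * 250000 / (254 * 100) = 635000 / 25400 = 25.0 m

25.0 m


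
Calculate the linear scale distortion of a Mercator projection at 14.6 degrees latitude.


SF = 1 / cos(14.6) = 1 / 0.967709 = 1.033

1.033


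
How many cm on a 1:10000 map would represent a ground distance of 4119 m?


map_cm = 4119 * 100 / 10000 = 41.19 cm

41.19 cm


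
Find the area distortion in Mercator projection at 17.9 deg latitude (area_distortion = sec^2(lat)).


area_distortion = 1/cos^2(17.9) = 1.104

1.104


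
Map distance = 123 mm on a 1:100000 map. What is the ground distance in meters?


ground = 123 mm * 100000 / 1000 = 12300.0 m

12300.0 m


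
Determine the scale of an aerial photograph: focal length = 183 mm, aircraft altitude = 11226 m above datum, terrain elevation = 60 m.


scale = f / (H - h) = 183 mm / 11166 m = 183 / 11166000 = 1:61016

1:61016


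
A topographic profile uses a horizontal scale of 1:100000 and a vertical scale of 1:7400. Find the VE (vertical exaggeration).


VE = horizontal_scale / vertical_scale = 100000 / 7400 ≈ 13.5

13.5x


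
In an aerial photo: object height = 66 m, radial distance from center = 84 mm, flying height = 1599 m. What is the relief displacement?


d = h * r / H = 66 * 84 / 1599 = 3.47 mm

3.47 mm


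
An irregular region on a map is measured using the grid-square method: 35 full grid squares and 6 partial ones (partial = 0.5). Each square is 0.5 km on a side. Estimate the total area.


effective squares = 35 + 6 * 0.5 = 38.0
area = 38.0 * 0.25 = 9.5 km^2

9.5 km^2


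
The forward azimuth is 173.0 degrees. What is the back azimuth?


back azimuth = (173.0 + 180) mod 360 = 353.0 degrees

353.0 degrees


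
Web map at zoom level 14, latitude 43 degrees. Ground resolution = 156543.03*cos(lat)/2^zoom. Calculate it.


res = 156543.03 * cos(43) / 2^14 = 156543.03 * 0.7313537 / 16384 = 6.99 m/pixel

6.99 m/pixel


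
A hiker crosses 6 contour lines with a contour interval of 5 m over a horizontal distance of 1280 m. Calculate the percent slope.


elevation change = 6 * 5 = 30 m
slope = 30 / 1280 * 100 = 2.3%

2.3%


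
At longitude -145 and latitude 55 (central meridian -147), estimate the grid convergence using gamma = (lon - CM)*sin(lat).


gamma = (-145 - -147) * sin(55) = 2 * 0.819152 = 1.638 degrees

1.638 degrees


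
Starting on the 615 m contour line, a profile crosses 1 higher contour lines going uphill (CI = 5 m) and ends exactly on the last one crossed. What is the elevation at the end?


elevation = 615 + 1 * 5 = 620 m

620 m


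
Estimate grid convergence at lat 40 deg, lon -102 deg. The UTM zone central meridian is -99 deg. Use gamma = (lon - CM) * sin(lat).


gamma = (-102 - -99) * sin(40) = -3 * 0.642788 = -1.928 degrees

-1.928 degrees


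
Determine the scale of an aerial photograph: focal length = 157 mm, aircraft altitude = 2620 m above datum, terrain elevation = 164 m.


scale = f / (H - h) = 157 mm / 2456 m = 157 / 2456000 = 1:15643

1:15643


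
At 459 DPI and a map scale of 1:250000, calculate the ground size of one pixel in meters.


pixel_cm = 2.54 / 459 ≈ 0.005534 cm
ground = pixel_cm * 250000 / 100 = 2.54 * 250000 / (459 * 100) = 635000 / 45900 ≈ 13.83 m

13.83 m


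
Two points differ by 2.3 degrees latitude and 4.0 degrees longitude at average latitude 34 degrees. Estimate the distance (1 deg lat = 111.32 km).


dlat_km = 2.3 * 111.32 = 256.036
dlon_km = 4.0 * 111.32 * cos(34) ≈ 369.154
dist = sqrt(256.036^2 + 369.154^2) ≈ 449.3 km

449.3 km


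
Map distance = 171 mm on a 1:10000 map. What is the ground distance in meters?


ground = 171 mm * 10000 / 1000 = 1710.0 m

1710.0 m


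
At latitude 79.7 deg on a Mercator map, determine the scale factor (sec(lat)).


SF = 1 / cos(79.7) = 1 / 0.178802 = 5.593

5.593


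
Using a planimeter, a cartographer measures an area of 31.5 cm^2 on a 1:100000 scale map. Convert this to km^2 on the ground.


ground_area = 31.5 * (100000/100)^2 = 31500000.0 m^2 = 31.5 km^2

31.5 km^2


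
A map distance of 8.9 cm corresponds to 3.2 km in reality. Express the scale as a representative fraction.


ground = 3.2 km = 320000 cm; RF denominator = ground / map = 320000 / 8.9 ≈ 35955; RF = 1:35955

1:35955


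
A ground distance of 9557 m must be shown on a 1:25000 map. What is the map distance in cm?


map_cm = 9557 * 100 / 25000 = 38.228 cm ≈ 38.23 cm

38.23 cm


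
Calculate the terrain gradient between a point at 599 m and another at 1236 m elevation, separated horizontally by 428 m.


gradient = (1236 - 599) / 428 = 637 / 428 = 1.4883

1.4883


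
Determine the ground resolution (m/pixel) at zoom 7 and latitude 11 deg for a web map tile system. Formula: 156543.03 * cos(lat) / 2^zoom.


res = 156543.03 * cos(11) / 2^7 = 156543.03 * 0.98162718 / 128 = 1200.52 m/pixel

1200.52 m/pixel


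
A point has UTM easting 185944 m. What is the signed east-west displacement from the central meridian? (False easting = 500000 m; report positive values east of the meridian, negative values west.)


displacement = 185944 - 500000 = -314056 m

-314056 m


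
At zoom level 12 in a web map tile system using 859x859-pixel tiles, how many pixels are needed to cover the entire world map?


tiles per axis = 2^12 = 4096
total tiles = 4096^2 = 16777216
pixels per axis = 4096 * 859 = 3518464
total pixels = 3518464^2 = 12379588919296

12379588919296 pixels


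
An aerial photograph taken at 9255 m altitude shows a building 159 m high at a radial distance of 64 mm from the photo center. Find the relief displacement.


d = h * r / H = 159 * 64 / 9255 = 1.1 mm

1.1 mm


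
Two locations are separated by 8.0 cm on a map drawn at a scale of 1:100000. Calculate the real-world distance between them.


ground = 8.0 cm * 100000 / 100 = 8000.0 m = 8.0 km

8.0 km


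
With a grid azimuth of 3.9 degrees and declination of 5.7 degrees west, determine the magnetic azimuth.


magnetic azimuth = grid azimuth - declination (east +ve)
mag_az = 3.9 - -5.7 = 9.6 degrees

9.6 degrees


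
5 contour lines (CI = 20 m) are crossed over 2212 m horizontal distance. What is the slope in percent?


elevation change = 5 * 20 = 100 m
slope = 100 / 2212 * 100 = 4.5%

4.5%


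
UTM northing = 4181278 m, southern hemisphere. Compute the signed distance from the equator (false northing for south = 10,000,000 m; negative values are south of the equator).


For southern: actual = 4181278 - 10000000 = -5818722 m

-5818722 m


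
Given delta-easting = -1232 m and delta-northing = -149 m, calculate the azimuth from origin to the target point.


az = atan2(-1232, -149) = -96.9 deg
adjusted to 0-360: 263.1 degrees

263.1 degrees


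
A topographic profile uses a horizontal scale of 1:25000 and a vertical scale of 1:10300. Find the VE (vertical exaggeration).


VE = horizontal_scale / vertical_scale = 25000 / 10300 ≈ 2.4

2.4x


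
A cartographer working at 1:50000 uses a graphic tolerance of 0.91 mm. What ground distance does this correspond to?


ground = 0.91 mm * 50000 / 1000 = 45.5 m

45.5 m


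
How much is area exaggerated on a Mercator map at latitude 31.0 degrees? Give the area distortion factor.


area_distortion = 1/cos^2(31.0) = 1.361

1.361


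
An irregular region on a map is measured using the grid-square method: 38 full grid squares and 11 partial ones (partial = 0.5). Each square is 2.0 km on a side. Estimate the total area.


effective squares = 38 + 11 * 0.5 = 43.5
area = 43.5 * 4.0 = 174.0 km^2

174.0 km^2


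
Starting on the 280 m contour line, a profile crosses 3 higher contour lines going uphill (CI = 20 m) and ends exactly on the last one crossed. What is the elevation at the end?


elevation = 280 + 3 * 20 = 340 m

340 m


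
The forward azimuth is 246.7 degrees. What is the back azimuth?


back azimuth = (246.7 + 180) mod 360 = 66.7 degrees

66.7 degrees


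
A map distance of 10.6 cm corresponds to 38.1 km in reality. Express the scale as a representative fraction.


ground = 38.1 km = 3810000 cm; RF denominator = ground / map = 3810000 / 10.6 ≈ 359434; RF = 1:359434

1:359434


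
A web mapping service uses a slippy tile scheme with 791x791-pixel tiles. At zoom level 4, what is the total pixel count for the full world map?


tiles per axis = 2^4 = 16
total tiles = 16^2 = 256
pixels per axis = 16 * 791 = 12656
total pixels = 12656^2 = 160174336

160174336 pixels


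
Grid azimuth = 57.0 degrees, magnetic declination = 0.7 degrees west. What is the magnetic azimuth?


magnetic azimuth = grid azimuth - declination (east +ve)
mag_az = 57.0 - -0.7 = 57.7 degrees

57.7 degrees


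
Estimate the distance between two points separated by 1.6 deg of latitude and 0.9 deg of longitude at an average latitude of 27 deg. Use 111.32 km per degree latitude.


dlat_km = 1.6 * 111.32 = 178.112
dlon_km = 0.9 * 111.32 * cos(27) ≈ 89.268
dist = sqrt(178.112^2 + 89.268^2) ≈ 199.2 km

199.2 km


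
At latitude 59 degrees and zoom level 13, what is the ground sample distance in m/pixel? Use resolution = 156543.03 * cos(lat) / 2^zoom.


res = 156543.03 * cos(59) / 2^13 = 156543.03 * 0.51503807 / 8192 = 9.84 m/pixel

9.84 m/pixel


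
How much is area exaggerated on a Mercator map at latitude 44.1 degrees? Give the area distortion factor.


area_distortion = 1/cos^2(44.1) = 1.939

1.939


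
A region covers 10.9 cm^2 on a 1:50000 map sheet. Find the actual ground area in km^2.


ground_area = 10.9 * (50000/100)^2 = 2725000.0 m^2 = 2.725 km^2

2.725 km^2


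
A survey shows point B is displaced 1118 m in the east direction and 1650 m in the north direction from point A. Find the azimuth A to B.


az = atan2(1118, 1650) = 34.1 deg
adjusted to 0-360: 34.1 degrees

34.1 degrees


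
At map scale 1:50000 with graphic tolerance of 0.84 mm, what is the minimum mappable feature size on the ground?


ground = 0.84 mm * 50000 / 1000 = 42.0 m

42.0 m


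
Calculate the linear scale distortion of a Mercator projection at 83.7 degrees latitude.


SF = 1 / cos(83.7) = 1 / 0.109734 = 9.113

9.113


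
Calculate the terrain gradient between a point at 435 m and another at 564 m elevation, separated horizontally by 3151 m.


gradient = (564 - 435) / 3151 = 129 / 3151 = 0.0409

0.0409


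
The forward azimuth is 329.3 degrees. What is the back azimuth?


back azimuth = (329.3 + 180) mod 360 = 149.3 degrees

149.3 degrees


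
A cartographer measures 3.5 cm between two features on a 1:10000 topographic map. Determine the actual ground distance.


ground = 3.5 cm * 10000 / 100 = 350.0 m

350.0 m


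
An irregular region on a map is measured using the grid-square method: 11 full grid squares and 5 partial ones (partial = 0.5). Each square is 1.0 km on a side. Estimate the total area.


effective squares = 11 + 5 * 0.5 = 13.5
area = 13.5 * 1.0 = 13.5 km^2

13.5 km^2


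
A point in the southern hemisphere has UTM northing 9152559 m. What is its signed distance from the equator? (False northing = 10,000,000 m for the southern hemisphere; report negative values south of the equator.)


For southern: actual = 9152559 - 10000000 = -847441 m

-847441 m


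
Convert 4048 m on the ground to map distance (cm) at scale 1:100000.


map_cm = 4048 * 100 / 100000 = 4.048 cm ≈ 4.05 cm

4.05 cm


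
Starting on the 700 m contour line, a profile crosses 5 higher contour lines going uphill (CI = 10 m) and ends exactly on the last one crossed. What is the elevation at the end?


elevation = 700 + 5 * 10 = 750 m

750 m


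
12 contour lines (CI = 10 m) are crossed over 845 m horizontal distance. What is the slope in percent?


elevation change = 12 * 10 = 120 m
slope = 120 / 845 * 100 = 14.2%

14.2%


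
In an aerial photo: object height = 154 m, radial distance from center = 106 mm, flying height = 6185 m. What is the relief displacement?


d = h * r / H = 154 * 106 / 6185 = 2.64 mm

2.64 mm


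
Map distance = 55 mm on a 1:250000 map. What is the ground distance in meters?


ground = 55 mm * 250000 / 1000 = 13750.0 m

13750.0 m


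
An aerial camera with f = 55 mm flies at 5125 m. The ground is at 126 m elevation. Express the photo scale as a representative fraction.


scale = f / (H - h) = 55 mm / 4999 m = 55 / 4999000 = 1:90891

1:90891


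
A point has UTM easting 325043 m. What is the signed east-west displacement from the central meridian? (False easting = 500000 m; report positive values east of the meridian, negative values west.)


displacement = 325043 - 500000 = -174957 m

-174957 m


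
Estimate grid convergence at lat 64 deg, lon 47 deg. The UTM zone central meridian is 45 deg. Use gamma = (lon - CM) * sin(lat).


gamma = (47 - 45) * sin(64) = 2 * 0.898794 = 1.798 degrees

1.798 degrees


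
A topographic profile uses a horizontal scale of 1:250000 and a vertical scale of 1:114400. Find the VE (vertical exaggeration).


VE = horizontal_scale / vertical_scale = 250000 / 114400 ≈ 2.2

2.2x


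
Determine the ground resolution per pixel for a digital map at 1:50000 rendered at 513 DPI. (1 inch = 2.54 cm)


pixel_cm = 2.54 / 513 ≈ 0.004951 cm
ground = pixel_cm * 50000 / 100 = 2.54 * 50000 / (513 * 100) = 127000 / 51300 ≈ 2.48 m

2.48 m


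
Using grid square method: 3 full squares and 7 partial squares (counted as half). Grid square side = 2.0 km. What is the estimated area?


effective squares = 3 + 7 * 0.5 = 6.5
area = 6.5 * 4.0 = 26.0 km^2

26.0 km^2


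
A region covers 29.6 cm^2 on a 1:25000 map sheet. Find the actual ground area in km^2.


ground_area = 29.6 * (25000/100)^2 = 1850000.0 m^2 = 1.85 km^2

1.85 km^2


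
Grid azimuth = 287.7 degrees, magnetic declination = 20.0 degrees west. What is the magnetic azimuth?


magnetic azimuth = grid azimuth - declination (east +ve)
mag_az = 287.7 - -20.0 = 307.7 degrees

307.7 degrees


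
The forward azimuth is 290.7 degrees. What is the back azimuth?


back azimuth = (290.7 + 180) mod 360 = 110.7 degrees

110.7 degrees


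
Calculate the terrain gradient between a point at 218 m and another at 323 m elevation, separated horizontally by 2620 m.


gradient = (323 - 218) / 2620 = 105 / 2620 = 0.0401

0.0401


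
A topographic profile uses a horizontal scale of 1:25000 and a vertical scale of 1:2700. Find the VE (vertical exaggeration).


VE = horizontal_scale / vertical_scale = 25000 / 2700 ≈ 9.3

9.3x


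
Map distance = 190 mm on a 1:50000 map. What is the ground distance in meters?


ground = 190 mm * 50000 / 1000 = 9500.0 m

9500.0 m


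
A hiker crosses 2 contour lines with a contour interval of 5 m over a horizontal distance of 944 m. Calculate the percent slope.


elevation change = 2 * 5 = 10 m
slope = 10 / 944 * 100 = 1.1%

1.1%
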